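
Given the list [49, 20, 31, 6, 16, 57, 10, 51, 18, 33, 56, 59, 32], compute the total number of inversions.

Count, for each position, how many later elements it exceeds:
49: 8
20: 4
31: 4
6: 0
16: 1
57: 6
10: 0
51: 3
18: 0
33: 1
56: 1
59: 1
32: 0
Sum: 8 + 4 + 4 + 0 + 1 + 6 + 0 + 3 + 0 + 1 + 1 + 1 + 0 = 29

There are 29 inversions.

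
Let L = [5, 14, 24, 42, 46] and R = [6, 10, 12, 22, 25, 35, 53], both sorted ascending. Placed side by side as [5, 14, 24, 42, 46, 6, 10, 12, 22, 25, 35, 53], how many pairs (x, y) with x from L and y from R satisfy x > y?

19 split inversions

For each element r of the right run, count left-run elements greater than r:
r = 6: 14, 24, 42, 46 → 4
r = 10: 14, 24, 42, 46 → 4
r = 12: 14, 24, 42, 46 → 4
r = 22: 24, 42, 46 → 3
r = 25: 42, 46 → 2
r = 35: 42, 46 → 2
r = 53: none → 0
Cross-inversions: 4 + 4 + 4 + 3 + 2 + 2 + 0 = 19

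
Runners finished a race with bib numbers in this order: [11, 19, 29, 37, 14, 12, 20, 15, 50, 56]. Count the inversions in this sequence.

There are 13 out-of-order pairs.

Count, for each position, how many later elements it exceeds:
11: 0
19: 3
29: 4
37: 4
14: 1
12: 0
20: 1
15: 0
50: 0
56: 0
Sum: 0 + 3 + 4 + 4 + 1 + 0 + 1 + 0 + 0 + 0 = 13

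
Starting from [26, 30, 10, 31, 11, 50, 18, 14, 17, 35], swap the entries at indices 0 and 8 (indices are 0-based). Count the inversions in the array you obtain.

Positions 0 and 8 hold 26 and 17; after swapping, the array is [17, 30, 10, 31, 11, 50, 18, 14, 26, 35].
Element-by-element contributions:
17: 3
30: 5
10: 0
31: 4
11: 0
50: 4
18: 1
14: 0
26: 0
35: 0
Sum: 3 + 5 + 0 + 4 + 0 + 4 + 1 + 0 + 0 + 0 = 17

There are 17 inversions.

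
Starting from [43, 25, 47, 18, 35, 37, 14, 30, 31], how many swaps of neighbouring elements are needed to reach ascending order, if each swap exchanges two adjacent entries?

Adjacent swaps: 22

Minimum adjacent swaps = number of inversions (each swap of adjacent out-of-order elements removes one inversion and no swap can remove more).
Count inversions — for each element, later elements that are smaller:
43: 25, 18, 35, 37, 14, 30, 31 → 7
25: 18, 14 → 2
47: 18, 35, 37, 14, 30, 31 → 6
18: 14 → 1
35: 14, 30, 31 → 3
37: 14, 30, 31 → 3
14: none → 0
30: none → 0
31: none → 0
Total inversions: 7 + 2 + 6 + 1 + 3 + 3 + 0 + 0 + 0 = 22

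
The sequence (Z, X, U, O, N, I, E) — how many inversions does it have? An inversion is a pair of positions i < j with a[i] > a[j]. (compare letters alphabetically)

21 inversions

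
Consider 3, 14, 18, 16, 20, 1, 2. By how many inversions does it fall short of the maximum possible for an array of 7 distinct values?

10 inversions short

Maximum inversions for 7 distinct elements is C(7, 2) = 7·6/2 = 21.
Current inversions — for each element, count later smaller elements:
3: 2
14: 2
18: 3
16: 2
20: 2
1: 0
2: 0
Current total: 2 + 2 + 3 + 2 + 2 + 0 + 0 = 11
Shortfall: 21 − 11 = 10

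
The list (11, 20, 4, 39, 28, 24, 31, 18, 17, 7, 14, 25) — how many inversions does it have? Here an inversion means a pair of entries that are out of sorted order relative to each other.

Inversions: 35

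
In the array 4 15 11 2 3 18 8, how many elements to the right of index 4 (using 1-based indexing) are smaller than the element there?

The element at index 4 is 2.
Elements after it: 3, 18, 8
None of them are smaller than 2.

0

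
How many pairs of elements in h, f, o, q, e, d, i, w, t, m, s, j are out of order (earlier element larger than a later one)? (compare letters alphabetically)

For each element, count later entries that are smaller:
h → f, e, d → 3
f → e, d → 2
o → e, d, i, m, j → 5
q → e, d, i, m, j → 5
e → d → 1
d → none → 0
i → none → 0
w → t, m, s, j → 4
t → m, s, j → 3
m → j → 1
s → j → 1
j → none → 0
Sum: 3 + 2 + 5 + 5 + 1 + 0 + 0 + 4 + 3 + 1 + 1 + 0 = 25

Inversions: 25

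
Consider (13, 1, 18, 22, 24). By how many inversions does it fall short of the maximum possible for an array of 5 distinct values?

9 inversions short

Maximum inversions for 5 distinct elements is C(5, 2) = 5·4/2 = 10.
Current inversions — for each element, count later smaller elements:
13: 1
1: 0
18: 0
22: 0
24: 0
Current total: 1 + 0 + 0 + 0 + 0 = 1
Shortfall: 10 − 1 = 9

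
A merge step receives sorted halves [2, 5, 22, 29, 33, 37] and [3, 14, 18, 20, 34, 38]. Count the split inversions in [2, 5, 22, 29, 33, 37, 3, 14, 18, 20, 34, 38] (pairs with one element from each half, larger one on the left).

For each element r of the right run, count left-run elements greater than r:
r = 3: 5, 22, 29, 33, 37 → 5
r = 14: 22, 29, 33, 37 → 4
r = 18: 22, 29, 33, 37 → 4
r = 20: 22, 29, 33, 37 → 4
r = 34: 37 → 1
r = 38: none → 0
Cross-inversions: 5 + 4 + 4 + 4 + 1 + 0 = 18

18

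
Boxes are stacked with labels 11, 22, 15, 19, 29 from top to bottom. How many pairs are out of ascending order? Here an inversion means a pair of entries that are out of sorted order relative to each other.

Inversion pairs (indices are 0-based):
(1,2): 22 > 15
(1,3): 22 > 19
That's 2 pairs.

2 out-of-order pairs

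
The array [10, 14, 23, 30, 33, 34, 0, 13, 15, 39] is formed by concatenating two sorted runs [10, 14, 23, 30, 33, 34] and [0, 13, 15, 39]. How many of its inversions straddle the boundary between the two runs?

Count, for every r in R, how many entries of L exceed r:
r = 0: 10, 14, 23, 30, 33, 34 → 6
r = 13: 14, 23, 30, 33, 34 → 5
r = 15: 23, 30, 33, 34 → 4
r = 39: none → 0
Cross-inversions: 6 + 5 + 4 + 0 = 15

15 cross-inversions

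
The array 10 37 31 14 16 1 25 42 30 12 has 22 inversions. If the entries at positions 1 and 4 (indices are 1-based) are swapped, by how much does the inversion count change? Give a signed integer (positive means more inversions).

+1

Positions 1 and 4 hold 10 and 14; after swapping, the array is [14, 37, 31, 10, 16, 1, 25, 42, 30, 12].
Sweep left to right; for each value list the smaller values that follow it:
14: 3
37: 7
31: 6
10: 1
16: 2
1: 0
25: 1
42: 2
30: 1
12: 0
Sum: 3 + 7 + 6 + 1 + 2 + 0 + 1 + 2 + 1 + 0 = 23
Change: 23 − 22 = +1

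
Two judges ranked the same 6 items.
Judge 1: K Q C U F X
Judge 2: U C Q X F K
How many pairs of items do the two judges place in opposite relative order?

9 discordant pairs

Assign each item its position (1..6) in the first ordering, then rewrite the second ordering as that position sequence:
positions: K→1, Q→2, C→3, U→4, F→5, X→6
second ordering as positions: [4, 3, 2, 6, 5, 1]
Discordant pairs = inversions in this position sequence.
4: 3, 2, 1 → 3
3: 2, 1 → 2
2: 1 → 1
6: 5, 1 → 2
5: 1 → 1
1: 0
Total: 3 + 2 + 1 + 2 + 1 + 0 = 9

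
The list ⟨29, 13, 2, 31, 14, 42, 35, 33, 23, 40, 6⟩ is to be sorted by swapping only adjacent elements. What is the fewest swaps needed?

23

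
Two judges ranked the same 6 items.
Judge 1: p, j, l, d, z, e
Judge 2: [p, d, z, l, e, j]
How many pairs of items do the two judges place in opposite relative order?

6 discordant pairs

Assign each item its position (1..6) in the first ordering, then rewrite the second ordering as that position sequence:
positions: p→1, j→2, l→3, d→4, z→5, e→6
second ordering as positions: [1, 4, 5, 3, 6, 2]
Discordant pairs = inversions in this position sequence.
1: 0
4: 3, 2 → 2
5: 3, 2 → 2
3: 2 → 1
6: 2 → 1
2: 0
Total: 0 + 2 + 2 + 1 + 1 + 0 = 6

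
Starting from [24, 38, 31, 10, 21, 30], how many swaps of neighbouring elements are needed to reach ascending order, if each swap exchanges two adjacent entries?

9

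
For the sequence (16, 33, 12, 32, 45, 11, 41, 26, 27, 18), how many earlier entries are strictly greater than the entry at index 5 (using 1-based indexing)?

0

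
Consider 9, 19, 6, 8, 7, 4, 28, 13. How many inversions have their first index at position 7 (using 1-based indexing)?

The element at index 7 is 28.
Elements after it: 13
Those smaller than 28: 13

1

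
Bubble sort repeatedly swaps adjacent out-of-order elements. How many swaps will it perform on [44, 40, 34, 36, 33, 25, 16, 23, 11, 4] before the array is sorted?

Minimum adjacent swaps = number of inversions (each swap of adjacent out-of-order elements removes one inversion and no swap can remove more).
Count inversions — for each element, later elements that are smaller:
44: 40, 34, 36, 33, 25, 16, 23, 11, 4 → 9
40: 34, 36, 33, 25, 16, 23, 11, 4 → 8
34: 33, 25, 16, 23, 11, 4 → 6
36: 33, 25, 16, 23, 11, 4 → 6
33: 25, 16, 23, 11, 4 → 5
25: 16, 23, 11, 4 → 4
16: 11, 4 → 2
23: 11, 4 → 2
11: 4 → 1
4: none → 0
Total inversions: 9 + 8 + 6 + 6 + 5 + 4 + 2 + 2 + 1 + 0 = 43

43 adjacent swaps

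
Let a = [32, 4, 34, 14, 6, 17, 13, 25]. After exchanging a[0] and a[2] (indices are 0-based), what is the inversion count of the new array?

15 inversions

Positions 0 and 2 hold 32 and 34; after swapping, the array is [34, 4, 32, 14, 6, 17, 13, 25].
For each element, count later entries that are smaller:
34 → 4, 32, 14, 6, 17, 13, 25 → 7
4 → none → 0
32 → 14, 6, 17, 13, 25 → 5
14 → 6, 13 → 2
6 → none → 0
17 → 13 → 1
13 → none → 0
25 → none → 0
Sum: 7 + 0 + 5 + 2 + 0 + 1 + 0 + 0 = 15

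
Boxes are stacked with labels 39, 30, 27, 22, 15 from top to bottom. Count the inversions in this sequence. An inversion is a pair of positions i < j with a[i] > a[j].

Out-of-order pairs: 10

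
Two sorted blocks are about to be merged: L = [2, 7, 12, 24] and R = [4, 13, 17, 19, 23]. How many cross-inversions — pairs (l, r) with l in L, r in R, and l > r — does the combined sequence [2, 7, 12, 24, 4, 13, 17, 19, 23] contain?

7 cross-inversions

Take each right-half value and tally the left-half values above it:
r = 4: 7, 12, 24 → 3
r = 13: 24 → 1
r = 17: 24 → 1
r = 19: 24 → 1
r = 23: 24 → 1
Cross-inversions: 3 + 1 + 1 + 1 + 1 = 7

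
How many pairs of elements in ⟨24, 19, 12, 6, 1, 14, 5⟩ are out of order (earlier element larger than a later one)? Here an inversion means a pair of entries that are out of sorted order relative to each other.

17

Count, for each position, how many later elements it exceeds:
24: 6
19: 5
12: 3
6: 2
1: 0
14: 1
5: 0
Sum: 6 + 5 + 3 + 2 + 0 + 1 + 0 = 17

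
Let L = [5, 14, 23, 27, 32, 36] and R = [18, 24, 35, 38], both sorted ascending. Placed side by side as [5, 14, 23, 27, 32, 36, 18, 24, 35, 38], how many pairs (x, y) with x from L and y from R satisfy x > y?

8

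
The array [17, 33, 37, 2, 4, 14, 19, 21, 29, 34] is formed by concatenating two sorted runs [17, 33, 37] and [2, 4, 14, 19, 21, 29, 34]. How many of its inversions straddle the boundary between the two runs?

16

Take each right-half value and tally the left-half values above it:
r = 2: 17, 33, 37 → 3
r = 4: 17, 33, 37 → 3
r = 14: 17, 33, 37 → 3
r = 19: 33, 37 → 2
r = 21: 33, 37 → 2
r = 29: 33, 37 → 2
r = 34: 37 → 1
Cross-inversions: 3 + 3 + 3 + 2 + 2 + 2 + 1 = 16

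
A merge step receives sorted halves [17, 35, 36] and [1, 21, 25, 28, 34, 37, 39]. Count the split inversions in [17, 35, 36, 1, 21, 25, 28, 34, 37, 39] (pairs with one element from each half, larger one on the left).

Split inversions: 11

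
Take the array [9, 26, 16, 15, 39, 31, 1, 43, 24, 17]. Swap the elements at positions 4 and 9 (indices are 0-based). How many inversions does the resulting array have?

14

Positions 4 and 9 hold 39 and 17; after swapping, the array is [9, 26, 16, 15, 17, 31, 1, 43, 24, 39].
Element-by-element contributions:
9: 1
26: 5
16: 2
15: 1
17: 1
31: 2
1: 0
43: 2
24: 0
39: 0
Sum: 1 + 5 + 2 + 1 + 1 + 2 + 0 + 2 + 0 + 0 = 14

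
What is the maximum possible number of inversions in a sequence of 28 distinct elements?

The maximum occurs when the array is in strictly decreasing order: every one of the C(28, 2) pairs is inverted.
C(28, 2) = 28·27/2 = 378

There are 378 inversions.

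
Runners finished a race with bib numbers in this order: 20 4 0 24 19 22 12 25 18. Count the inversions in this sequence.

Inversions: 15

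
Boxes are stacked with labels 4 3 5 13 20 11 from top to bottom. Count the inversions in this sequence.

3

Element-by-element contributions:
4: 1
3: 0
5: 0
13: 1
20: 1
11: 0
Sum: 1 + 0 + 0 + 1 + 1 + 0 = 3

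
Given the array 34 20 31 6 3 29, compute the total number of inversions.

Out-of-order pairs: 11

Out-of-order index pairs (1-indexed):
(1,2): 34 > 20
(1,3): 34 > 31
(1,4): 34 > 6
(1,5): 34 > 3
(1,6): 34 > 29
(2,4): 20 > 6
(2,5): 20 > 3
(3,4): 31 > 6
(3,5): 31 > 3
(3,6): 31 > 29
(4,5): 6 > 3
That's 11 pairs.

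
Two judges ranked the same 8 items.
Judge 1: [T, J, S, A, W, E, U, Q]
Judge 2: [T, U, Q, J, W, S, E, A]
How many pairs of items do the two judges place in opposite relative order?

13

Assign each item its position (1..8) in the first ordering, then rewrite the second ordering as that position sequence:
positions: T→1, J→2, S→3, A→4, W→5, E→6, U→7, Q→8
second ordering as positions: [1, 7, 8, 2, 5, 3, 6, 4]
Discordant pairs = inversions in this position sequence.
1: 0
7: 2, 5, 3, 6, 4 → 5
8: 2, 5, 3, 6, 4 → 5
2: 0
5: 3, 4 → 2
3: 0
6: 4 → 1
4: 0
Total: 0 + 5 + 5 + 0 + 2 + 0 + 1 + 0 = 13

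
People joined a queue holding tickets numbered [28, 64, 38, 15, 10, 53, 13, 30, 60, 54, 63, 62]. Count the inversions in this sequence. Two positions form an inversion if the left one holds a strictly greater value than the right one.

Element-by-element contributions:
28 → 15, 10, 13 → 3
64 → 38, 15, 10, 53, 13, 30, 60, 54, 63, 62 → 10
38 → 15, 10, 13, 30 → 4
15 → 10, 13 → 2
10 → none → 0
53 → 13, 30 → 2
13 → none → 0
30 → none → 0
60 → 54 → 1
54 → none → 0
63 → 62 → 1
62 → none → 0
Sum: 3 + 10 + 4 + 2 + 0 + 2 + 0 + 0 + 1 + 0 + 1 + 0 = 23

23 inversions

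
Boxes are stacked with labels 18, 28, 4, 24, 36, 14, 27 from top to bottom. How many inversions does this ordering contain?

9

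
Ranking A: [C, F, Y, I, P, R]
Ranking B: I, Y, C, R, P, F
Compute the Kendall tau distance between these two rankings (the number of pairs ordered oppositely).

Assign each item its position (1..6) in the first ordering, then rewrite the second ordering as that position sequence:
positions: C→1, F→2, Y→3, I→4, P→5, R→6
second ordering as positions: [4, 3, 1, 6, 5, 2]
Discordant pairs = inversions in this position sequence.
4: 3, 1, 2 → 3
3: 1, 2 → 2
1: 0
6: 5, 2 → 2
5: 2 → 1
2: 0
Total: 3 + 2 + 0 + 2 + 1 + 0 = 8

Discordant pairs: 8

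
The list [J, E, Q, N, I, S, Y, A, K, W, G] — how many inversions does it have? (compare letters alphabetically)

Sweep left to right; for each value list the smaller values that follow it:
J: 4
E: 1
Q: 5
N: 4
I: 2
S: 3
Y: 4
A: 0
K: 1
W: 1
G: 0
Sum: 4 + 1 + 5 + 4 + 2 + 3 + 4 + 0 + 1 + 1 + 0 = 25

25 inversions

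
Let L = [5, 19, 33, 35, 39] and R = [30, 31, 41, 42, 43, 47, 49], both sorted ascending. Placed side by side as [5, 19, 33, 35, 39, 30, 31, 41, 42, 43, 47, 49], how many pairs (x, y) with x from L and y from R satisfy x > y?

Take each right-half value and tally the left-half values above it:
r = 30: 33, 35, 39 → 3
r = 31: 33, 35, 39 → 3
r = 41: none → 0
r = 42: none → 0
r = 43: none → 0
r = 47: none → 0
r = 49: none → 0
Cross-inversions: 3 + 3 + 0 + 0 + 0 + 0 + 0 = 6

6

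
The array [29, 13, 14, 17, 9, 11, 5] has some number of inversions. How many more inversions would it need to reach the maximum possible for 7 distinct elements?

4

Maximum inversions for 7 distinct elements is C(7, 2) = 7·6/2 = 21.
Current inversions — for each element, count later smaller elements:
29: 6
13: 3
14: 3
17: 3
9: 1
11: 1
5: 0
Current total: 6 + 3 + 3 + 3 + 1 + 1 + 0 = 17
Shortfall: 21 − 17 = 4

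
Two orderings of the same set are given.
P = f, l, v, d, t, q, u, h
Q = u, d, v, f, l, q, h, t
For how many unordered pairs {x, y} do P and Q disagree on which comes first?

Assign each item its position (1..8) in the first ordering, then rewrite the second ordering as that position sequence:
positions: f→1, l→2, v→3, d→4, t→5, q→6, u→7, h→8
second ordering as positions: [7, 4, 3, 1, 2, 6, 8, 5]
Discordant pairs = inversions in this position sequence.
7: 4, 3, 1, 2, 6, 5 → 6
4: 3, 1, 2 → 3
3: 1, 2 → 2
1: 0
2: 0
6: 5 → 1
8: 5 → 1
5: 0
Total: 6 + 3 + 2 + 0 + 0 + 1 + 1 + 0 = 13

13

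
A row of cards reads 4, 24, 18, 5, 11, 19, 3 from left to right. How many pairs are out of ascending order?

There are 12 out-of-order pairs.

Listing every pair i<j with a[i]>a[j] (using 1-based positions):
(1,7): 4 > 3
(2,3): 24 > 18
(2,4): 24 > 5
(2,5): 24 > 11
(2,6): 24 > 19
(2,7): 24 > 3
(3,4): 18 > 5
(3,5): 18 > 11
(3,7): 18 > 3
(4,7): 5 > 3
(5,7): 11 > 3
(6,7): 19 > 3
That's 12 pairs.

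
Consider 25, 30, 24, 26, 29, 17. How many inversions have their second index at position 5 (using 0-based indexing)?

The element at index 5 is 17.
Elements before it: 25, 30, 24, 26, 29
Those larger than 17: 25, 30, 24, 26, 29

5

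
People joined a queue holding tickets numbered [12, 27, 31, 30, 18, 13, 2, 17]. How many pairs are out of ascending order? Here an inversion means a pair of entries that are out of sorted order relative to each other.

Count, for each position, how many later elements it exceeds:
12 → 2 → 1
27 → 18, 13, 2, 17 → 4
31 → 30, 18, 13, 2, 17 → 5
30 → 18, 13, 2, 17 → 4
18 → 13, 2, 17 → 3
13 → 2 → 1
2 → none → 0
17 → none → 0
Sum: 1 + 4 + 5 + 4 + 3 + 1 + 0 + 0 = 18

There are 18 out-of-order pairs.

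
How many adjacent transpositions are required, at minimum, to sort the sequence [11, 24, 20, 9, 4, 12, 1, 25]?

16

Each adjacent swap fixes exactly one inversion, so the minimum swap count equals the number of inversions.
Count inversions — for each element, later elements that are smaller:
11: 9, 4, 1 → 3
24: 20, 9, 4, 12, 1 → 5
20: 9, 4, 12, 1 → 4
9: 4, 1 → 2
4: 1 → 1
12: 1 → 1
1: none → 0
25: none → 0
Total inversions: 3 + 5 + 4 + 2 + 1 + 1 + 0 + 0 = 16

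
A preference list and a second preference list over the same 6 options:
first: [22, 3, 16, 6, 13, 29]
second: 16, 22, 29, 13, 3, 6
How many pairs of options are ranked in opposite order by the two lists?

7

Assign each item its position (1..6) in the first ordering, then rewrite the second ordering as that position sequence:
positions: 22→1, 3→2, 16→3, 6→4, 13→5, 29→6
second ordering as positions: [3, 1, 6, 5, 2, 4]
Discordant pairs = inversions in this position sequence.
3: 1, 2 → 2
1: 0
6: 5, 2, 4 → 3
5: 2, 4 → 2
2: 0
4: 0
Total: 2 + 0 + 3 + 2 + 0 + 0 = 7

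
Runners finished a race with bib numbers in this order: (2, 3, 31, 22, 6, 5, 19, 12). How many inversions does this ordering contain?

Inversions: 11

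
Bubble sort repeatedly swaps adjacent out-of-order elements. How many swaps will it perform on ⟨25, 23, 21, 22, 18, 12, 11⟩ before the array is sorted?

There are 20 swaps.

Minimum adjacent swaps = number of inversions (each swap of adjacent out-of-order elements removes one inversion and no swap can remove more).
Count inversions — for each element, later elements that are smaller:
25: 23, 21, 22, 18, 12, 11 → 6
23: 21, 22, 18, 12, 11 → 5
21: 18, 12, 11 → 3
22: 18, 12, 11 → 3
18: 12, 11 → 2
12: 11 → 1
11: none → 0
Total inversions: 6 + 5 + 3 + 3 + 2 + 1 + 0 = 20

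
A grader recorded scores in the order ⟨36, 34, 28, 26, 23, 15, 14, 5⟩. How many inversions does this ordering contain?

28 inversions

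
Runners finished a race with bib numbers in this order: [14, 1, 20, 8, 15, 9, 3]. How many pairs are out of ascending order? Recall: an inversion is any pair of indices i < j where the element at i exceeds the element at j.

Out-of-order index pairs (1-indexed):
(1,2): 14 > 1
(1,4): 14 > 8
(1,6): 14 > 9
(1,7): 14 > 3
(3,4): 20 > 8
(3,5): 20 > 15
(3,6): 20 > 9
(3,7): 20 > 3
(4,7): 8 > 3
(5,6): 15 > 9
(5,7): 15 > 3
(6,7): 9 > 3
That's 12 pairs.

12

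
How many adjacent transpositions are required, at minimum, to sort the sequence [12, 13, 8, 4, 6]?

Each adjacent swap fixes exactly one inversion, so the minimum swap count equals the number of inversions.
Count inversions — for each element, later elements that are smaller:
12: 8, 4, 6 → 3
13: 8, 4, 6 → 3
8: 4, 6 → 2
4: none → 0
6: none → 0
Total inversions: 3 + 3 + 2 + 0 + 0 = 8

8 adjacent swaps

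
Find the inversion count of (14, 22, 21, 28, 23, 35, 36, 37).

2

For each element, count later entries that are smaller:
14 → none → 0
22 → 21 → 1
21 → none → 0
28 → 23 → 1
23 → none → 0
35 → none → 0
36 → none → 0
37 → none → 0
Sum: 0 + 1 + 0 + 1 + 0 + 0 + 0 + 0 = 2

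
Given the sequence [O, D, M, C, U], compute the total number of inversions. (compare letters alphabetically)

Inversion pairs (indices are 1-based):
(1,2): O > D
(1,3): O > M
(1,4): O > C
(2,4): D > C
(3,4): M > C
That's 5 pairs.

There are 5 inversions.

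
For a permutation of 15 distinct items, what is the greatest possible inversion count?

105 inversions

The maximum occurs when the array is in strictly decreasing order: every one of the C(15, 2) pairs is inverted.
C(15, 2) = 15·14/2 = 105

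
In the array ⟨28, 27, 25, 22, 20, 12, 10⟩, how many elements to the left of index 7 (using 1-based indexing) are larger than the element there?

The element at index 7 is 10.
Elements before it: 28, 27, 25, 22, 20, 12
Those larger than 10: 28, 27, 25, 22, 20, 12

6 such elements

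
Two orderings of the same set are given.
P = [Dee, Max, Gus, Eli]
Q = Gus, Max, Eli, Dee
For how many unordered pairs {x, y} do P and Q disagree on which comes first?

Disagreeing pairs: 4

Assign each item its position (1..4) in the first ordering, then rewrite the second ordering as that position sequence:
positions: Dee→1, Max→2, Gus→3, Eli→4
second ordering as positions: [3, 2, 4, 1]
Discordant pairs = inversions in this position sequence.
3: 2, 1 → 2
2: 1 → 1
4: 1 → 1
1: 0
Total: 2 + 1 + 1 + 0 = 4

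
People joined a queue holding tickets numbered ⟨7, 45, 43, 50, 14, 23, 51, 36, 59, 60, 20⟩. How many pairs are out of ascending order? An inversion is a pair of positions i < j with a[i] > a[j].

Count, for each position, how many later elements it exceeds:
7 → none → 0
45 → 43, 14, 23, 36, 20 → 5
43 → 14, 23, 36, 20 → 4
50 → 14, 23, 36, 20 → 4
14 → none → 0
23 → 20 → 1
51 → 36, 20 → 2
36 → 20 → 1
59 → 20 → 1
60 → 20 → 1
20 → none → 0
Sum: 0 + 5 + 4 + 4 + 0 + 1 + 2 + 1 + 1 + 1 + 0 = 19

19 inversions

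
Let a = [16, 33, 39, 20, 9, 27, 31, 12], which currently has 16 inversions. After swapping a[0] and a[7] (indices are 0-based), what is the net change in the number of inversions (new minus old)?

Positions 0 and 7 hold 16 and 12; after swapping, the array is [12, 33, 39, 20, 9, 27, 31, 16].
Element-by-element contributions:
12 → 9 → 1
33 → 20, 9, 27, 31, 16 → 5
39 → 20, 9, 27, 31, 16 → 5
20 → 9, 16 → 2
9 → none → 0
27 → 16 → 1
31 → 16 → 1
16 → none → 0
Sum: 1 + 5 + 5 + 2 + 0 + 1 + 1 + 0 = 15
Change: 15 − 16 = -1

-1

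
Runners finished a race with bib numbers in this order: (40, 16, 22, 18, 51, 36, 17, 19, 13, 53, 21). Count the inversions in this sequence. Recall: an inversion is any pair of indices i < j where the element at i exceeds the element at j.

28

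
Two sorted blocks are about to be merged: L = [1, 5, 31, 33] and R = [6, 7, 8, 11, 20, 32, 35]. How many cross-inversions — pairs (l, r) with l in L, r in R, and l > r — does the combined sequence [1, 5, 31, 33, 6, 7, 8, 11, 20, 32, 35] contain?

11

Count, for every r in R, how many entries of L exceed r:
r = 6: 31, 33 → 2
r = 7: 31, 33 → 2
r = 8: 31, 33 → 2
r = 11: 31, 33 → 2
r = 20: 31, 33 → 2
r = 32: 33 → 1
r = 35: none → 0
Cross-inversions: 2 + 2 + 2 + 2 + 2 + 1 + 0 = 11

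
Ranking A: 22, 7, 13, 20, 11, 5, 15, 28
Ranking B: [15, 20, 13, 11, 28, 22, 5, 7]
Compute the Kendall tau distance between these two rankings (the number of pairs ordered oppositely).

There are 17 discordant pairs.

Assign each item its position (1..8) in the first ordering, then rewrite the second ordering as that position sequence:
positions: 22→1, 7→2, 13→3, 20→4, 11→5, 5→6, 15→7, 28→8
second ordering as positions: [7, 4, 3, 5, 8, 1, 6, 2]
Discordant pairs = inversions in this position sequence.
7: 4, 3, 5, 1, 6, 2 → 6
4: 3, 1, 2 → 3
3: 1, 2 → 2
5: 1, 2 → 2
8: 1, 6, 2 → 3
1: 0
6: 2 → 1
2: 0
Total: 6 + 3 + 2 + 2 + 3 + 0 + 1 + 0 = 17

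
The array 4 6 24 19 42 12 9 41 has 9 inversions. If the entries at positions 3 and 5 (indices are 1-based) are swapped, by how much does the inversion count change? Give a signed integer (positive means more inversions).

Positions 3 and 5 hold 24 and 42; after swapping, the array is [4, 6, 42, 19, 24, 12, 9, 41].
Count, for each position, how many later elements it exceeds:
4 → none → 0
6 → none → 0
42 → 19, 24, 12, 9, 41 → 5
19 → 12, 9 → 2
24 → 12, 9 → 2
12 → 9 → 1
9 → none → 0
41 → none → 0
Sum: 0 + 0 + 5 + 2 + 2 + 1 + 0 + 0 = 10
Change: 10 − 9 = +1

+1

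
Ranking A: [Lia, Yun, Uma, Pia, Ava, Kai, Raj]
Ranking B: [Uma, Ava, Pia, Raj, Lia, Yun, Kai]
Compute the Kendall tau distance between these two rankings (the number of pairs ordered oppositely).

10

Assign each item its position (1..7) in the first ordering, then rewrite the second ordering as that position sequence:
positions: Lia→1, Yun→2, Uma→3, Pia→4, Ava→5, Kai→6, Raj→7
second ordering as positions: [3, 5, 4, 7, 1, 2, 6]
Discordant pairs = inversions in this position sequence.
3: 1, 2 → 2
5: 4, 1, 2 → 3
4: 1, 2 → 2
7: 1, 2, 6 → 3
1: 0
2: 0
6: 0
Total: 2 + 3 + 2 + 3 + 0 + 0 + 0 = 10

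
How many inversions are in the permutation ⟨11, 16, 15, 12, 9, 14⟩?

9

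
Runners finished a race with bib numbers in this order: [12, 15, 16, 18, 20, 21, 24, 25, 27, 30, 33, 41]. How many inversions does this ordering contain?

For each element, count later entries that are smaller:
12 → none → 0
15 → none → 0
16 → none → 0
18 → none → 0
20 → none → 0
21 → none → 0
24 → none → 0
25 → none → 0
27 → none → 0
30 → none → 0
33 → none → 0
41 → none → 0
Sum: 0 + 0 + 0 + 0 + 0 + 0 + 0 + 0 + 0 + 0 + 0 + 0 = 0

Inversions: 0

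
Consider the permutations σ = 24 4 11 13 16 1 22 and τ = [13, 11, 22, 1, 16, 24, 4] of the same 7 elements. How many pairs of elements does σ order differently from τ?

Assign each item its position (1..7) in the first ordering, then rewrite the second ordering as that position sequence:
positions: 24→1, 4→2, 11→3, 13→4, 16→5, 1→6, 22→7
second ordering as positions: [4, 3, 7, 6, 5, 1, 2]
Discordant pairs = inversions in this position sequence.
4: 3, 1, 2 → 3
3: 1, 2 → 2
7: 6, 5, 1, 2 → 4
6: 5, 1, 2 → 3
5: 1, 2 → 2
1: 0
2: 0
Total: 3 + 2 + 4 + 3 + 2 + 0 + 0 = 14

14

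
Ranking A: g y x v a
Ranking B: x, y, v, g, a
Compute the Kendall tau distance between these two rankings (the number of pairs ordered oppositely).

Assign each item its position (1..5) in the first ordering, then rewrite the second ordering as that position sequence:
positions: g→1, y→2, x→3, v→4, a→5
second ordering as positions: [3, 2, 4, 1, 5]
Discordant pairs = inversions in this position sequence.
3: 2, 1 → 2
2: 1 → 1
4: 1 → 1
1: 0
5: 0
Total: 2 + 1 + 1 + 0 + 0 = 4

4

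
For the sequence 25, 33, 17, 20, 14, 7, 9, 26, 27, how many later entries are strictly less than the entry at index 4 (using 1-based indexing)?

The element at index 4 is 20.
Elements after it: 14, 7, 9, 26, 27
Those smaller than 20: 14, 7, 9

3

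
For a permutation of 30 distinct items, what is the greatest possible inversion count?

A reversed (strictly descending) arrangement makes every pair an inversion, giving C(30, 2) inversions.
C(30, 2) = 30·29/2 = 435

Inversions: 435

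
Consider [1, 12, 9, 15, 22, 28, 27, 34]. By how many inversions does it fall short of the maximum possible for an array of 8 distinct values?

26 inversions short

Maximum inversions for 8 distinct elements is C(8, 2) = 8·7/2 = 28.
Current inversions — for each element, count later smaller elements:
1: 0
12: 1
9: 0
15: 0
22: 0
28: 1
27: 0
34: 0
Current total: 0 + 1 + 0 + 0 + 0 + 1 + 0 + 0 = 2
Shortfall: 28 − 2 = 26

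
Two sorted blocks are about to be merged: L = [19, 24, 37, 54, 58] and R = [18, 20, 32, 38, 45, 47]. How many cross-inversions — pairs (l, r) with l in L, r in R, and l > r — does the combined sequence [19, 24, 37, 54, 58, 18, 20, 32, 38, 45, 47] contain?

Count, for every r in R, how many entries of L exceed r:
r = 18: 19, 24, 37, 54, 58 → 5
r = 20: 24, 37, 54, 58 → 4
r = 32: 37, 54, 58 → 3
r = 38: 54, 58 → 2
r = 45: 54, 58 → 2
r = 47: 54, 58 → 2
Cross-inversions: 5 + 4 + 3 + 2 + 2 + 2 = 18

18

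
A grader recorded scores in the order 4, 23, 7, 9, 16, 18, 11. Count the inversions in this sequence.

7

Element-by-element contributions:
4 → none → 0
23 → 7, 9, 16, 18, 11 → 5
7 → none → 0
9 → none → 0
16 → 11 → 1
18 → 11 → 1
11 → none → 0
Sum: 0 + 5 + 0 + 0 + 1 + 1 + 0 = 7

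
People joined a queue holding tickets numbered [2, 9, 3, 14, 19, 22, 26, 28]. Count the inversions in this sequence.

Inversions: 1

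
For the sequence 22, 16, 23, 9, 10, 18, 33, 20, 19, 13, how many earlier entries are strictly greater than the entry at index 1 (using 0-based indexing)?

1

The element at index 1 is 16.
Elements before it: 22
Those larger than 16: 22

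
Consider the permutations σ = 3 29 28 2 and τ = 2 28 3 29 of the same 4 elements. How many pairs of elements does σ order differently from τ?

Assign each item its position (1..4) in the first ordering, then rewrite the second ordering as that position sequence:
positions: 3→1, 29→2, 28→3, 2→4
second ordering as positions: [4, 3, 1, 2]
Discordant pairs = inversions in this position sequence.
4: 3, 1, 2 → 3
3: 1, 2 → 2
1: 0
2: 0
Total: 3 + 2 + 0 + 0 = 5

There are 5 discordant pairs.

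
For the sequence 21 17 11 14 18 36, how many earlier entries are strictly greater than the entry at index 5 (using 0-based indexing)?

0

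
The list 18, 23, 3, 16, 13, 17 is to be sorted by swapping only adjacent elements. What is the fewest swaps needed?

Minimum adjacent swaps = number of inversions (each swap of adjacent out-of-order elements removes one inversion and no swap can remove more).
Count inversions — for each element, later elements that are smaller:
18: 3, 16, 13, 17 → 4
23: 3, 16, 13, 17 → 4
3: none → 0
16: 13 → 1
13: none → 0
17: none → 0
Total inversions: 4 + 4 + 0 + 1 + 0 + 0 = 9

9 adjacent swaps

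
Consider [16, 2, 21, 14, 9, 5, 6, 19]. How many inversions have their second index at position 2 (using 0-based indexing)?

0

The element at index 2 is 21.
Elements before it: 16, 2
None of them are larger than 21.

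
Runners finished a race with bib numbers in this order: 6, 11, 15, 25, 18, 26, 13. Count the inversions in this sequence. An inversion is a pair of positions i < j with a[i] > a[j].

Out-of-order index pairs (0-indexed):
(2,6): 15 > 13
(3,4): 25 > 18
(3,6): 25 > 13
(4,6): 18 > 13
(5,6): 26 > 13
That's 5 pairs.

5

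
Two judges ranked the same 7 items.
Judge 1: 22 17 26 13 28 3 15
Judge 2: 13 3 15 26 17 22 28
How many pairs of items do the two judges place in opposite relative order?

14

Assign each item its position (1..7) in the first ordering, then rewrite the second ordering as that position sequence:
positions: 22→1, 17→2, 26→3, 13→4, 28→5, 3→6, 15→7
second ordering as positions: [4, 6, 7, 3, 2, 1, 5]
Discordant pairs = inversions in this position sequence.
4: 3, 2, 1 → 3
6: 3, 2, 1, 5 → 4
7: 3, 2, 1, 5 → 4
3: 2, 1 → 2
2: 1 → 1
1: 0
5: 0
Total: 3 + 4 + 4 + 2 + 1 + 0 + 0 = 14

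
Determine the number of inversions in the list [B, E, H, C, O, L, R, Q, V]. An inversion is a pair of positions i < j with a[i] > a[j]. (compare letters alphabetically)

4

Element-by-element contributions:
B → none → 0
E → C → 1
H → C → 1
C → none → 0
O → L → 1
L → none → 0
R → Q → 1
Q → none → 0
V → none → 0
Sum: 0 + 1 + 1 + 0 + 1 + 0 + 1 + 0 + 0 = 4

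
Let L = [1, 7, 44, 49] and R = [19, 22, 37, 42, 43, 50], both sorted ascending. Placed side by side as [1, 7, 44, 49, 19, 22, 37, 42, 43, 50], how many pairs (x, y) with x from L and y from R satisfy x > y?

10

Take each right-half value and tally the left-half values above it:
r = 19: 44, 49 → 2
r = 22: 44, 49 → 2
r = 37: 44, 49 → 2
r = 42: 44, 49 → 2
r = 43: 44, 49 → 2
r = 50: none → 0
Cross-inversions: 2 + 2 + 2 + 2 + 2 + 0 = 10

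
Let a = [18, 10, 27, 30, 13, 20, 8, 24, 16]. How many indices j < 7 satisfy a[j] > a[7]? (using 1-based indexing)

6

The element at index 7 is 8.
Elements before it: 18, 10, 27, 30, 13, 20
Those larger than 8: 18, 10, 27, 30, 13, 20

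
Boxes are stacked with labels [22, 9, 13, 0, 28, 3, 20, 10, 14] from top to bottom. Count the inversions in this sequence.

Inversions: 18

For each element, count later entries that are smaller:
22 → 9, 13, 0, 3, 20, 10, 14 → 7
9 → 0, 3 → 2
13 → 0, 3, 10 → 3
0 → none → 0
28 → 3, 20, 10, 14 → 4
3 → none → 0
20 → 10, 14 → 2
10 → none → 0
14 → none → 0
Sum: 7 + 2 + 3 + 0 + 4 + 0 + 2 + 0 + 0 = 18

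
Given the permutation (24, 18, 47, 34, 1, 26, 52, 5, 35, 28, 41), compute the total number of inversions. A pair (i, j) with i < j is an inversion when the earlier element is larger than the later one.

Sweep left to right; for each value list the smaller values that follow it:
24 → 18, 1, 5 → 3
18 → 1, 5 → 2
47 → 34, 1, 26, 5, 35, 28, 41 → 7
34 → 1, 26, 5, 28 → 4
1 → none → 0
26 → 5 → 1
52 → 5, 35, 28, 41 → 4
5 → none → 0
35 → 28 → 1
28 → none → 0
41 → none → 0
Sum: 3 + 2 + 7 + 4 + 0 + 1 + 4 + 0 + 1 + 0 + 0 = 22

22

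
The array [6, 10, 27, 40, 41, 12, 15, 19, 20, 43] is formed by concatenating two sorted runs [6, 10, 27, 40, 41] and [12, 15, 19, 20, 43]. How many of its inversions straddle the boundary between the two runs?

For each element r of the right run, count left-run elements greater than r:
r = 12: 27, 40, 41 → 3
r = 15: 27, 40, 41 → 3
r = 19: 27, 40, 41 → 3
r = 20: 27, 40, 41 → 3
r = 43: none → 0
Cross-inversions: 3 + 3 + 3 + 3 + 0 = 12

12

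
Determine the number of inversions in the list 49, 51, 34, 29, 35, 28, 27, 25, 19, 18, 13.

For each element, count later entries that are smaller:
49: 9
51: 9
34: 7
29: 6
35: 6
28: 5
27: 4
25: 3
19: 2
18: 1
13: 0
Sum: 9 + 9 + 7 + 6 + 6 + 5 + 4 + 3 + 2 + 1 + 0 = 52

52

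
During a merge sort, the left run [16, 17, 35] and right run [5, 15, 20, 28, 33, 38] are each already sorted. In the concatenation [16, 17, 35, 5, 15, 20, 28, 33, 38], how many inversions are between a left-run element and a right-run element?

9 cross-inversions

Take each right-half value and tally the left-half values above it:
r = 5: 16, 17, 35 → 3
r = 15: 16, 17, 35 → 3
r = 20: 35 → 1
r = 28: 35 → 1
r = 33: 35 → 1
r = 38: none → 0
Cross-inversions: 3 + 3 + 1 + 1 + 1 + 0 = 9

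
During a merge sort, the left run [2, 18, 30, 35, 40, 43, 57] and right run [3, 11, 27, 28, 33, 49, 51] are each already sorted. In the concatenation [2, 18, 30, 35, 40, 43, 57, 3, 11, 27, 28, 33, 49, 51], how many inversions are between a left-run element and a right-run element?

Take each right-half value and tally the left-half values above it:
r = 3: 18, 30, 35, 40, 43, 57 → 6
r = 11: 18, 30, 35, 40, 43, 57 → 6
r = 27: 30, 35, 40, 43, 57 → 5
r = 28: 30, 35, 40, 43, 57 → 5
r = 33: 35, 40, 43, 57 → 4
r = 49: 57 → 1
r = 51: 57 → 1
Cross-inversions: 6 + 6 + 5 + 5 + 4 + 1 + 1 = 28

28 cross-inversions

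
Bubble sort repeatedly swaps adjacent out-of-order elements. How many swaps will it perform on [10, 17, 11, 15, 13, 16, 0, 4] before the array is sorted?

17

The minimum number of adjacent swaps to sort an array equals its inversion count, since every such swap removes exactly one inversion.
Count inversions — for each element, later elements that are smaller:
10: 0, 4 → 2
17: 11, 15, 13, 16, 0, 4 → 6
11: 0, 4 → 2
15: 13, 0, 4 → 3
13: 0, 4 → 2
16: 0, 4 → 2
0: none → 0
4: none → 0
Total inversions: 2 + 6 + 2 + 3 + 2 + 2 + 0 + 0 = 17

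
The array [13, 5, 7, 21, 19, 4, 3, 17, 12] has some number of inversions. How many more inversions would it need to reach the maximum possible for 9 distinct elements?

Maximum inversions for 9 distinct elements is C(9, 2) = 9·8/2 = 36.
Current inversions — for each element, count later smaller elements:
13: 5
5: 2
7: 2
21: 5
19: 4
4: 1
3: 0
17: 1
12: 0
Current total: 5 + 2 + 2 + 5 + 4 + 1 + 0 + 1 + 0 = 20
Shortfall: 36 − 20 = 16

16 inversions short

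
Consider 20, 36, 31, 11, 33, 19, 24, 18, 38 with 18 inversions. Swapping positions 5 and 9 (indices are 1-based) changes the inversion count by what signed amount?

+1

Positions 5 and 9 hold 33 and 38; after swapping, the array is [20, 36, 31, 11, 38, 19, 24, 18, 33].
Element-by-element contributions:
20: 3
36: 6
31: 4
11: 0
38: 4
19: 1
24: 1
18: 0
33: 0
Sum: 3 + 6 + 4 + 0 + 4 + 1 + 1 + 0 + 0 = 19
Change: 19 − 18 = +1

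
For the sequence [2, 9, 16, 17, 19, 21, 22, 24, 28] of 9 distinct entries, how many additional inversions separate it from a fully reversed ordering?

36 inversions short

Maximum inversions for 9 distinct elements is C(9, 2) = 9·8/2 = 36.
Current inversions — for each element, count later smaller elements:
2: 0
9: 0
16: 0
17: 0
19: 0
21: 0
22: 0
24: 0
28: 0
Current total: 0 + 0 + 0 + 0 + 0 + 0 + 0 + 0 + 0 = 0
Shortfall: 36 − 0 = 36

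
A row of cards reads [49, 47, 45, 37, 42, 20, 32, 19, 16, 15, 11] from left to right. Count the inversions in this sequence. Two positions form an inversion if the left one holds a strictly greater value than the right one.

53 inversions

Element-by-element contributions:
49: 10
47: 9
45: 8
37: 6
42: 6
20: 4
32: 4
19: 3
16: 2
15: 1
11: 0
Sum: 10 + 9 + 8 + 6 + 6 + 4 + 4 + 3 + 2 + 1 + 0 = 53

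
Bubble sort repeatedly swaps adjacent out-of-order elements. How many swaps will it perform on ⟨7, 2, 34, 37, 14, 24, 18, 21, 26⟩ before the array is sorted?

Each adjacent swap fixes exactly one inversion, so the minimum swap count equals the number of inversions.
Count inversions — for each element, later elements that are smaller:
7: 2 → 1
2: none → 0
34: 14, 24, 18, 21, 26 → 5
37: 14, 24, 18, 21, 26 → 5
14: none → 0
24: 18, 21 → 2
18: none → 0
21: none → 0
26: none → 0
Total inversions: 1 + 0 + 5 + 5 + 0 + 2 + 0 + 0 + 0 = 13

13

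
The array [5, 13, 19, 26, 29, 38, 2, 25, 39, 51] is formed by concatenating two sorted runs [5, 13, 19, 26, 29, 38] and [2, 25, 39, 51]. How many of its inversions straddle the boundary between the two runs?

9 cross-inversions

Count, for every r in R, how many entries of L exceed r:
r = 2: 5, 13, 19, 26, 29, 38 → 6
r = 25: 26, 29, 38 → 3
r = 39: none → 0
r = 51: none → 0
Cross-inversions: 6 + 3 + 0 + 0 = 9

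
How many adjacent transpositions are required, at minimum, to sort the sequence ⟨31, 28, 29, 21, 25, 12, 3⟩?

There are 19 adjacent swaps.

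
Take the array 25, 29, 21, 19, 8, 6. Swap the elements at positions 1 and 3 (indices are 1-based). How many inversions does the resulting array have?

Positions 1 and 3 hold 25 and 21; after swapping, the array is [21, 29, 25, 19, 8, 6].
Element-by-element contributions:
21 → 19, 8, 6 → 3
29 → 25, 19, 8, 6 → 4
25 → 19, 8, 6 → 3
19 → 8, 6 → 2
8 → 6 → 1
6 → none → 0
Sum: 3 + 4 + 3 + 2 + 1 + 0 = 13

13 inversions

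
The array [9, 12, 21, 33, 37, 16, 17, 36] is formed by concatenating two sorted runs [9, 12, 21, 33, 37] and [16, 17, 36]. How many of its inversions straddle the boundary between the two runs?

There are 7 split inversions.

For each element r of the right run, count left-run elements greater than r:
r = 16: 21, 33, 37 → 3
r = 17: 21, 33, 37 → 3
r = 36: 37 → 1
Cross-inversions: 3 + 3 + 1 = 7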